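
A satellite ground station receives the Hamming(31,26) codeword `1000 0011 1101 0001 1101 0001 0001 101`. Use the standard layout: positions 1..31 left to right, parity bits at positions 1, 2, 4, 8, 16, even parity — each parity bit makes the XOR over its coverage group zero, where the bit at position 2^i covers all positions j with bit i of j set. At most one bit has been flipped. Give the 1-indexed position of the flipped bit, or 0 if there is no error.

0

s1: b1⊕b3⊕b5⊕b7⊕b9⊕b11⊕b13⊕b15⊕b17⊕b19⊕b21⊕b23⊕b25⊕b27⊕b29⊕b31 = 1⊕0⊕0⊕1⊕1⊕0⊕0⊕0⊕1⊕0⊕0⊕0⊕0⊕0⊕1⊕1 = 0
s2: b2⊕b3⊕b6⊕b7⊕b10⊕b11⊕b14⊕b15⊕b18⊕b19⊕b22⊕b23⊕b26⊕b27⊕b30⊕b31 = 0⊕0⊕0⊕1⊕1⊕0⊕0⊕0⊕1⊕0⊕0⊕0⊕0⊕0⊕0⊕1 = 0
s4: b4⊕b5⊕b6⊕b7⊕b12⊕b13⊕b14⊕b15⊕b20⊕b21⊕b22⊕b23⊕b28⊕b29⊕b30⊕b31 = 0⊕0⊕0⊕1⊕1⊕0⊕0⊕0⊕1⊕0⊕0⊕0⊕1⊕1⊕0⊕1 = 0
s8: b8⊕b9⊕b10⊕b11⊕b12⊕b13⊕b14⊕b15⊕b24⊕b25⊕b26⊕b27⊕b28⊕b29⊕b30⊕b31 = 1⊕1⊕1⊕0⊕1⊕0⊕0⊕0⊕1⊕0⊕0⊕0⊕1⊕1⊕0⊕1 = 0
s16: b16⊕b17⊕b18⊕b19⊕b20⊕b21⊕b22⊕b23⊕b24⊕b25⊕b26⊕b27⊕b28⊕b29⊕b30⊕b31 = 1⊕1⊕1⊕0⊕1⊕0⊕0⊕0⊕1⊕0⊕0⊕0⊕1⊕1⊕0⊕1 = 0
Syndrome (s16...s1) = 00000 → position 0 (no error).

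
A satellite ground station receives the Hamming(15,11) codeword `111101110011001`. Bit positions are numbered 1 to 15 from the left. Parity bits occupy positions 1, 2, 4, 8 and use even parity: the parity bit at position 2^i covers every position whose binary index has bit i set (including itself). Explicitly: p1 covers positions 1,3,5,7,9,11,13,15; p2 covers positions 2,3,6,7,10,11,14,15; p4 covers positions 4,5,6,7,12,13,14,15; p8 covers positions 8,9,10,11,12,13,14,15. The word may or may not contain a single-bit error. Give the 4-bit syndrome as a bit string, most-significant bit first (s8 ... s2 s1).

s1: b1⊕b3⊕b5⊕b7⊕b9⊕b11⊕b13⊕b15 = 1⊕1⊕0⊕1⊕0⊕1⊕0⊕1 = 1
s2: b2⊕b3⊕b6⊕b7⊕b10⊕b11⊕b14⊕b15 = 1⊕1⊕1⊕1⊕0⊕1⊕0⊕1 = 0
s4: b4⊕b5⊕b6⊕b7⊕b12⊕b13⊕b14⊕b15 = 1⊕0⊕1⊕1⊕1⊕0⊕0⊕1 = 1
s8: b8⊕b9⊕b10⊕b11⊕b12⊕b13⊕b14⊕b15 = 1⊕0⊕0⊕1⊕1⊕0⊕0⊕1 = 0
Syndrome (s8...s1) = 0101 → position 5.

0101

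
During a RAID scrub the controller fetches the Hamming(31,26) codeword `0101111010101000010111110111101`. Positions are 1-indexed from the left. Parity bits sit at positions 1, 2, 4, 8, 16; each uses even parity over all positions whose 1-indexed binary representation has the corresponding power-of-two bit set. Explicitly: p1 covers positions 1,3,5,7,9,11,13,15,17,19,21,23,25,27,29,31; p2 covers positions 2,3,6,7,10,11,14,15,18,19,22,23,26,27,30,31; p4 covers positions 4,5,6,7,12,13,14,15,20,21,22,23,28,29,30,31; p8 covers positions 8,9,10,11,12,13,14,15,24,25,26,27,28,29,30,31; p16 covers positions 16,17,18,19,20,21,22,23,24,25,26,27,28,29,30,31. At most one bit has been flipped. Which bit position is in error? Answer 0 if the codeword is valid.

24

s1: b1⊕b3⊕b5⊕b7⊕b9⊕b11⊕b13⊕b15⊕b17⊕b19⊕b21⊕b23⊕b25⊕b27⊕b29⊕b31 = 0⊕0⊕1⊕1⊕1⊕1⊕1⊕0⊕0⊕0⊕1⊕1⊕0⊕1⊕1⊕1 = 0
s2: b2⊕b3⊕b6⊕b7⊕b10⊕b11⊕b14⊕b15⊕b18⊕b19⊕b22⊕b23⊕b26⊕b27⊕b30⊕b31 = 1⊕0⊕1⊕1⊕0⊕1⊕0⊕0⊕1⊕0⊕1⊕1⊕1⊕1⊕0⊕1 = 0
s4: b4⊕b5⊕b6⊕b7⊕b12⊕b13⊕b14⊕b15⊕b20⊕b21⊕b22⊕b23⊕b28⊕b29⊕b30⊕b31 = 1⊕1⊕1⊕1⊕0⊕1⊕0⊕0⊕1⊕1⊕1⊕1⊕1⊕1⊕0⊕1 = 0
s8: b8⊕b9⊕b10⊕b11⊕b12⊕b13⊕b14⊕b15⊕b24⊕b25⊕b26⊕b27⊕b28⊕b29⊕b30⊕b31 = 0⊕1⊕0⊕1⊕0⊕1⊕0⊕0⊕1⊕0⊕1⊕1⊕1⊕1⊕0⊕1 = 1
s16: b16⊕b17⊕b18⊕b19⊕b20⊕b21⊕b22⊕b23⊕b24⊕b25⊕b26⊕b27⊕b28⊕b29⊕b30⊕b31 = 0⊕0⊕1⊕0⊕1⊕1⊕1⊕1⊕1⊕0⊕1⊕1⊕1⊕1⊕0⊕1 = 1
Syndrome (s16...s1) = 11000 → position 24.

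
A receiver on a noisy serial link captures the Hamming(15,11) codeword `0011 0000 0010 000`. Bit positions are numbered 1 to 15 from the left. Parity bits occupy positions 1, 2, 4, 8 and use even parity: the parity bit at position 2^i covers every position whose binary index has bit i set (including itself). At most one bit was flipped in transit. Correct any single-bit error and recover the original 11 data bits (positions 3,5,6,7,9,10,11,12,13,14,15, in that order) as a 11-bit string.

s1: b1⊕b3⊕b5⊕b7⊕b9⊕b11⊕b13⊕b15 = 0⊕1⊕0⊕0⊕0⊕1⊕0⊕0 = 0
s2: b2⊕b3⊕b6⊕b7⊕b10⊕b11⊕b14⊕b15 = 0⊕1⊕0⊕0⊕0⊕1⊕0⊕0 = 0
s4: b4⊕b5⊕b6⊕b7⊕b12⊕b13⊕b14⊕b15 = 1⊕0⊕0⊕0⊕0⊕0⊕0⊕0 = 1
s8: b8⊕b9⊕b10⊕b11⊕b12⊕b13⊕b14⊕b15 = 0⊕0⊕0⊕1⊕0⊕0⊕0⊕0 = 1
Syndrome (s8...s1) = 1100 → position 12.
Flip bit 12: corrected codeword = 001100000011000
Data bits at positions 3,5,6,7,9,10,11,12,13,14,15: 10000011000

10000011000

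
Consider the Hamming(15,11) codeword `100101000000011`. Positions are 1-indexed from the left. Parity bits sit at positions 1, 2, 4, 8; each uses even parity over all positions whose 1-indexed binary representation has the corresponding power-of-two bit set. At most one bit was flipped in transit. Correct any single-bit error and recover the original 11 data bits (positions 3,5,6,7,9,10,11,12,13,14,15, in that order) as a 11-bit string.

s1: b1⊕b3⊕b5⊕b7⊕b9⊕b11⊕b13⊕b15 = 1⊕0⊕0⊕0⊕0⊕0⊕0⊕1 = 0
s2: b2⊕b3⊕b6⊕b7⊕b10⊕b11⊕b14⊕b15 = 0⊕0⊕1⊕0⊕0⊕0⊕1⊕1 = 1
s4: b4⊕b5⊕b6⊕b7⊕b12⊕b13⊕b14⊕b15 = 1⊕0⊕1⊕0⊕0⊕0⊕1⊕1 = 0
s8: b8⊕b9⊕b10⊕b11⊕b12⊕b13⊕b14⊕b15 = 0⊕0⊕0⊕0⊕0⊕0⊕1⊕1 = 0
Syndrome (s8...s1) = 0010 → position 2.
Flip bit 2: corrected codeword = 110101000000011
Data bits at positions 3,5,6,7,9,10,11,12,13,14,15: 00100000011

00100000011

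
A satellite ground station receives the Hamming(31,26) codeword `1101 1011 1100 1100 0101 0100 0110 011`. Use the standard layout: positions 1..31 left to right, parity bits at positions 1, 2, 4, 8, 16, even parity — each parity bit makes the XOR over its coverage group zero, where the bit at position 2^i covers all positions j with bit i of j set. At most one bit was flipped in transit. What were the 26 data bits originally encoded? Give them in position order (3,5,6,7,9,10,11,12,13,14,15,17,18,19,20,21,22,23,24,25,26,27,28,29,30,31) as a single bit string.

s1: b1⊕b3⊕b5⊕b7⊕b9⊕b11⊕b13⊕b15⊕b17⊕b19⊕b21⊕b23⊕b25⊕b27⊕b29⊕b31 = 1⊕0⊕1⊕1⊕1⊕0⊕1⊕0⊕0⊕0⊕0⊕0⊕0⊕1⊕0⊕1 = 1
s2: b2⊕b3⊕b6⊕b7⊕b10⊕b11⊕b14⊕b15⊕b18⊕b19⊕b22⊕b23⊕b26⊕b27⊕b30⊕b31 = 1⊕0⊕0⊕1⊕1⊕0⊕1⊕0⊕1⊕0⊕1⊕0⊕1⊕1⊕1⊕1 = 0
s4: b4⊕b5⊕b6⊕b7⊕b12⊕b13⊕b14⊕b15⊕b20⊕b21⊕b22⊕b23⊕b28⊕b29⊕b30⊕b31 = 1⊕1⊕0⊕1⊕0⊕1⊕1⊕0⊕1⊕0⊕1⊕0⊕0⊕0⊕1⊕1 = 1
s8: b8⊕b9⊕b10⊕b11⊕b12⊕b13⊕b14⊕b15⊕b24⊕b25⊕b26⊕b27⊕b28⊕b29⊕b30⊕b31 = 1⊕1⊕1⊕0⊕0⊕1⊕1⊕0⊕0⊕0⊕1⊕1⊕0⊕0⊕1⊕1 = 1
s16: b16⊕b17⊕b18⊕b19⊕b20⊕b21⊕b22⊕b23⊕b24⊕b25⊕b26⊕b27⊕b28⊕b29⊕b30⊕b31 = 0⊕0⊕1⊕0⊕1⊕0⊕1⊕0⊕0⊕0⊕1⊕1⊕0⊕0⊕1⊕1 = 1
Syndrome (s16...s1) = 11101 → position 29.
Flip bit 29: corrected codeword = 1101101111001100010101000110111
Data bits at positions 3,5,6,7,9,10,11,12,13,14,15,17,18,19,20,21,22,23,24,25,26,27,28,29,30,31: 01011100110010101000110111

01011100110010101000110111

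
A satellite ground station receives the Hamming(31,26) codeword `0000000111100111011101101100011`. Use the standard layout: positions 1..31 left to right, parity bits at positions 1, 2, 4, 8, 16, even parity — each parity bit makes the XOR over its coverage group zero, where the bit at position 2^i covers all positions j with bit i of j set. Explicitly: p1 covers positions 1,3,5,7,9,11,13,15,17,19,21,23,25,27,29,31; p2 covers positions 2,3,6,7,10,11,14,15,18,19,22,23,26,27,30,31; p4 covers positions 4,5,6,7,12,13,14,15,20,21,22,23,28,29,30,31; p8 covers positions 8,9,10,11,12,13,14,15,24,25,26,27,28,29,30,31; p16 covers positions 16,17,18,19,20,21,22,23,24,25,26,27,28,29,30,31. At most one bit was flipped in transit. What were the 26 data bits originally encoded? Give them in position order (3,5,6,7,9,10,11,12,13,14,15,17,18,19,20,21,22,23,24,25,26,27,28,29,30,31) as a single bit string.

s1: b1⊕b3⊕b5⊕b7⊕b9⊕b11⊕b13⊕b15⊕b17⊕b19⊕b21⊕b23⊕b25⊕b27⊕b29⊕b31 = 0⊕0⊕0⊕0⊕1⊕1⊕0⊕1⊕0⊕1⊕0⊕1⊕1⊕0⊕0⊕1 = 1
s2: b2⊕b3⊕b6⊕b7⊕b10⊕b11⊕b14⊕b15⊕b18⊕b19⊕b22⊕b23⊕b26⊕b27⊕b30⊕b31 = 0⊕0⊕0⊕0⊕1⊕1⊕1⊕1⊕1⊕1⊕1⊕1⊕1⊕0⊕1⊕1 = 1
s4: b4⊕b5⊕b6⊕b7⊕b12⊕b13⊕b14⊕b15⊕b20⊕b21⊕b22⊕b23⊕b28⊕b29⊕b30⊕b31 = 0⊕0⊕0⊕0⊕0⊕0⊕1⊕1⊕1⊕0⊕1⊕1⊕0⊕0⊕1⊕1 = 1
s8: b8⊕b9⊕b10⊕b11⊕b12⊕b13⊕b14⊕b15⊕b24⊕b25⊕b26⊕b27⊕b28⊕b29⊕b30⊕b31 = 1⊕1⊕1⊕1⊕0⊕0⊕1⊕1⊕0⊕1⊕1⊕0⊕0⊕0⊕1⊕1 = 0
s16: b16⊕b17⊕b18⊕b19⊕b20⊕b21⊕b22⊕b23⊕b24⊕b25⊕b26⊕b27⊕b28⊕b29⊕b30⊕b31 = 1⊕0⊕1⊕1⊕1⊕0⊕1⊕1⊕0⊕1⊕1⊕0⊕0⊕0⊕1⊕1 = 0
Syndrome (s16...s1) = 00111 → position 7.
Flip bit 7: corrected codeword = 0000001111100111011101101100011
Data bits at positions 3,5,6,7,9,10,11,12,13,14,15,17,18,19,20,21,22,23,24,25,26,27,28,29,30,31: 00011110011011101101100011

00011110011011101101100011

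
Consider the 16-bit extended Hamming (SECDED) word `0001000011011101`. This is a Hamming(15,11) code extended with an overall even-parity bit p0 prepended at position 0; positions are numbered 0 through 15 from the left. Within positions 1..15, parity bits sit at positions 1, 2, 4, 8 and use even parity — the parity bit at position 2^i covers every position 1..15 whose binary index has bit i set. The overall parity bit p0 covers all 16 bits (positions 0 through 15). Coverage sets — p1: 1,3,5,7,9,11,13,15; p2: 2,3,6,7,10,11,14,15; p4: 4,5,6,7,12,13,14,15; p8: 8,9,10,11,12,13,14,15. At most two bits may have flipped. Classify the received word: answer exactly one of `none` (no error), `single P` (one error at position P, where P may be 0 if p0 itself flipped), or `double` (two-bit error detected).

s1: b1⊕b3⊕b5⊕b7⊕b9⊕b11⊕b13⊕b15 = 0⊕1⊕0⊕0⊕1⊕1⊕1⊕1 = 1
s2: b2⊕b3⊕b6⊕b7⊕b10⊕b11⊕b14⊕b15 = 0⊕1⊕0⊕0⊕0⊕1⊕0⊕1 = 1
s4: b4⊕b5⊕b6⊕b7⊕b12⊕b13⊕b14⊕b15 = 0⊕0⊕0⊕0⊕1⊕1⊕0⊕1 = 1
s8: b8⊕b9⊕b10⊕b11⊕b12⊕b13⊕b14⊕b15 = 1⊕1⊕0⊕1⊕1⊕1⊕0⊕1 = 0
Syndrome (s8...s1) = 0111 → position 7.
Overall parity (XOR of all 16 bits, including p0): 0⊕0⊕0⊕1⊕0⊕0⊕0⊕0⊕1⊕1⊕0⊕1⊕1⊕1⊕0⊕1 = 1
Overall=1, syndrome position=7 → single-bit error at position 7.

single 7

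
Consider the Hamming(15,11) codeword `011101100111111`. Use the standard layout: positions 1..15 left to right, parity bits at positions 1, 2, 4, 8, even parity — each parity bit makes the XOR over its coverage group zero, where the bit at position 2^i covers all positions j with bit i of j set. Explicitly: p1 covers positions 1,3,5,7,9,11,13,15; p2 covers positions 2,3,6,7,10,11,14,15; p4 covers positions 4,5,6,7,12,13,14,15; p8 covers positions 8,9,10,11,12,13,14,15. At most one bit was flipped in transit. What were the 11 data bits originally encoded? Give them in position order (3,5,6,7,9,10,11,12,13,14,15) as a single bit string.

11110111111

s1: b1⊕b3⊕b5⊕b7⊕b9⊕b11⊕b13⊕b15 = 0⊕1⊕0⊕1⊕0⊕1⊕1⊕1 = 1
s2: b2⊕b3⊕b6⊕b7⊕b10⊕b11⊕b14⊕b15 = 1⊕1⊕1⊕1⊕1⊕1⊕1⊕1 = 0
s4: b4⊕b5⊕b6⊕b7⊕b12⊕b13⊕b14⊕b15 = 1⊕0⊕1⊕1⊕1⊕1⊕1⊕1 = 1
s8: b8⊕b9⊕b10⊕b11⊕b12⊕b13⊕b14⊕b15 = 0⊕0⊕1⊕1⊕1⊕1⊕1⊕1 = 0
Syndrome (s8...s1) = 0101 → position 5.
Flip bit 5: corrected codeword = 011111100111111
Data bits at positions 3,5,6,7,9,10,11,12,13,14,15: 11110111111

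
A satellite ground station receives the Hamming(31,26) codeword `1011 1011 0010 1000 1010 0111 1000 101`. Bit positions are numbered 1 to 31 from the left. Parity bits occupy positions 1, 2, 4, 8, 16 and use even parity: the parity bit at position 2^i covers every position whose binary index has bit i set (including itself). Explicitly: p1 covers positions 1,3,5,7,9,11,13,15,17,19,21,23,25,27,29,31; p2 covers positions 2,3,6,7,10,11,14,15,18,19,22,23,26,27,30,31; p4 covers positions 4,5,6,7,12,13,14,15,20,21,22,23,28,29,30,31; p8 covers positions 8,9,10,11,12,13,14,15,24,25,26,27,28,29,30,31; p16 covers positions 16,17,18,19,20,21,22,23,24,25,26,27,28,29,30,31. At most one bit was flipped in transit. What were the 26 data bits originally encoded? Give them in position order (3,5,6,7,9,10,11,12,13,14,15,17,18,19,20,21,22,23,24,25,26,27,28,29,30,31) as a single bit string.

11010110100101001111000101

s1: b1⊕b3⊕b5⊕b7⊕b9⊕b11⊕b13⊕b15⊕b17⊕b19⊕b21⊕b23⊕b25⊕b27⊕b29⊕b31 = 1⊕1⊕1⊕1⊕0⊕1⊕1⊕0⊕1⊕1⊕0⊕1⊕1⊕0⊕1⊕1 = 0
s2: b2⊕b3⊕b6⊕b7⊕b10⊕b11⊕b14⊕b15⊕b18⊕b19⊕b22⊕b23⊕b26⊕b27⊕b30⊕b31 = 0⊕1⊕0⊕1⊕0⊕1⊕0⊕0⊕0⊕1⊕1⊕1⊕0⊕0⊕0⊕1 = 1
s4: b4⊕b5⊕b6⊕b7⊕b12⊕b13⊕b14⊕b15⊕b20⊕b21⊕b22⊕b23⊕b28⊕b29⊕b30⊕b31 = 1⊕1⊕0⊕1⊕0⊕1⊕0⊕0⊕0⊕0⊕1⊕1⊕0⊕1⊕0⊕1 = 0
s8: b8⊕b9⊕b10⊕b11⊕b12⊕b13⊕b14⊕b15⊕b24⊕b25⊕b26⊕b27⊕b28⊕b29⊕b30⊕b31 = 1⊕0⊕0⊕1⊕0⊕1⊕0⊕0⊕1⊕1⊕0⊕0⊕0⊕1⊕0⊕1 = 1
s16: b16⊕b17⊕b18⊕b19⊕b20⊕b21⊕b22⊕b23⊕b24⊕b25⊕b26⊕b27⊕b28⊕b29⊕b30⊕b31 = 0⊕1⊕0⊕1⊕0⊕0⊕1⊕1⊕1⊕1⊕0⊕0⊕0⊕1⊕0⊕1 = 0
Syndrome (s16...s1) = 01010 → position 10.
Flip bit 10: corrected codeword = 1011101101101000101001111000101
Data bits at positions 3,5,6,7,9,10,11,12,13,14,15,17,18,19,20,21,22,23,24,25,26,27,28,29,30,31: 11010110100101001111000101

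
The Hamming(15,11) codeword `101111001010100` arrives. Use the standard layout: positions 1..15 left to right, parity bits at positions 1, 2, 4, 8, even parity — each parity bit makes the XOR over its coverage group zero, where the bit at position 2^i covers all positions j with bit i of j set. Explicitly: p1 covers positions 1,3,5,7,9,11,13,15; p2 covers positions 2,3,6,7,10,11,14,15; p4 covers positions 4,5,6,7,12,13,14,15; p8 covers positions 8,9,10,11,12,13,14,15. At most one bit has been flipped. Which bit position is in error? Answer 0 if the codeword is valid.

s1: b1⊕b3⊕b5⊕b7⊕b9⊕b11⊕b13⊕b15 = 1⊕1⊕1⊕0⊕1⊕1⊕1⊕0 = 0
s2: b2⊕b3⊕b6⊕b7⊕b10⊕b11⊕b14⊕b15 = 0⊕1⊕1⊕0⊕0⊕1⊕0⊕0 = 1
s4: b4⊕b5⊕b6⊕b7⊕b12⊕b13⊕b14⊕b15 = 1⊕1⊕1⊕0⊕0⊕1⊕0⊕0 = 0
s8: b8⊕b9⊕b10⊕b11⊕b12⊕b13⊕b14⊕b15 = 0⊕1⊕0⊕1⊕0⊕1⊕0⊕0 = 1
Syndrome (s8...s1) = 1010 → position 10.

10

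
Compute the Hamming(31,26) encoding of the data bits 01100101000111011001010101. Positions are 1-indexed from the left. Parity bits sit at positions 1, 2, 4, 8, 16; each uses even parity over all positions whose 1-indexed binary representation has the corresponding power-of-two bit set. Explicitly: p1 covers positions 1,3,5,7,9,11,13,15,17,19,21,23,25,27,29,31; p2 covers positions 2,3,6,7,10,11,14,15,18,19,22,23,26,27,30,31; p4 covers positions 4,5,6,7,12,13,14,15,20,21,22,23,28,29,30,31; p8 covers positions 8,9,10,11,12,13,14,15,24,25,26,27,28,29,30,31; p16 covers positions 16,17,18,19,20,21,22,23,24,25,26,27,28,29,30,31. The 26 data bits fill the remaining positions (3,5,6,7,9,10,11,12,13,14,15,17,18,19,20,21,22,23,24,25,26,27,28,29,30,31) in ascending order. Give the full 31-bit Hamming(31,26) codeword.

0101110001010001111011001010101

Place data bits at non-power-of-two positions: b3=0, b5=1, b6=1, b7=0, b9=0, b10=1, b11=0, b12=1, b13=0, b14=0, b15=0, b17=1, b18=1, b19=1, b20=0, b21=1, b22=1, b23=0, b24=0, b25=1, b26=0, b27=1, b28=0, b29=1, b30=0, b31=1.
p1 = XOR of data positions {3,5,7,9,11,13,15,17,19,21,23,25,27,29,31} = 0⊕1⊕0⊕0⊕0⊕0⊕0⊕1⊕1⊕1⊕0⊕1⊕1⊕1⊕1 = 0
p2 = XOR of data positions {3,6,7,10,11,14,15,18,19,22,23,26,27,30,31} = 0⊕1⊕0⊕1⊕0⊕0⊕0⊕1⊕1⊕1⊕0⊕0⊕1⊕0⊕1 = 1
p4 = XOR of data positions {5,6,7,12,13,14,15,20,21,22,23,28,29,30,31} = 1⊕1⊕0⊕1⊕0⊕0⊕0⊕0⊕1⊕1⊕0⊕0⊕1⊕0⊕1 = 1
p8 = XOR of data positions {9,10,11,12,13,14,15,24,25,26,27,28,29,30,31} = 0⊕1⊕0⊕1⊕0⊕0⊕0⊕0⊕1⊕0⊕1⊕0⊕1⊕0⊕1 = 0
p16 = XOR of data positions {17,18,19,20,21,22,23,24,25,26,27,28,29,30,31} = 1⊕1⊕1⊕0⊕1⊕1⊕0⊕0⊕1⊕0⊕1⊕0⊕1⊕0⊕1 = 1
Codeword b1..b31 = 0101110001010001111011001010101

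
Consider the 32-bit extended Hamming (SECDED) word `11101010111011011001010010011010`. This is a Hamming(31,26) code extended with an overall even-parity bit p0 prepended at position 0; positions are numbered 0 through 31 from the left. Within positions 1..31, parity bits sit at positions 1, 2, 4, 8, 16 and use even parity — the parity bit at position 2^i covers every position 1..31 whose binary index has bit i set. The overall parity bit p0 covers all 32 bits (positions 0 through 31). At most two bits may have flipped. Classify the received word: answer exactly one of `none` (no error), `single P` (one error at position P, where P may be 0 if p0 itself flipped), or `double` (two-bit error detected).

s1: b1⊕b3⊕b5⊕b7⊕b9⊕b11⊕b13⊕b15⊕b17⊕b19⊕b21⊕b23⊕b25⊕b27⊕b29⊕b31 = 1⊕0⊕0⊕0⊕1⊕0⊕1⊕1⊕0⊕1⊕1⊕0⊕0⊕1⊕0⊕0 = 1
s2: b2⊕b3⊕b6⊕b7⊕b10⊕b11⊕b14⊕b15⊕b18⊕b19⊕b22⊕b23⊕b26⊕b27⊕b30⊕b31 = 1⊕0⊕1⊕0⊕1⊕0⊕0⊕1⊕0⊕1⊕0⊕0⊕0⊕1⊕1⊕0 = 1
s4: b4⊕b5⊕b6⊕b7⊕b12⊕b13⊕b14⊕b15⊕b20⊕b21⊕b22⊕b23⊕b28⊕b29⊕b30⊕b31 = 1⊕0⊕1⊕0⊕1⊕1⊕0⊕1⊕0⊕1⊕0⊕0⊕1⊕0⊕1⊕0 = 0
s8: b8⊕b9⊕b10⊕b11⊕b12⊕b13⊕b14⊕b15⊕b24⊕b25⊕b26⊕b27⊕b28⊕b29⊕b30⊕b31 = 1⊕1⊕1⊕0⊕1⊕1⊕0⊕1⊕1⊕0⊕0⊕1⊕1⊕0⊕1⊕0 = 0
s16: b16⊕b17⊕b18⊕b19⊕b20⊕b21⊕b22⊕b23⊕b24⊕b25⊕b26⊕b27⊕b28⊕b29⊕b30⊕b31 = 1⊕0⊕0⊕1⊕0⊕1⊕0⊕0⊕1⊕0⊕0⊕1⊕1⊕0⊕1⊕0 = 1
Syndrome (s16...s1) = 10011 → position 19.
Overall parity (XOR of all 32 bits, including p0): 1⊕1⊕1⊕0⊕1⊕0⊕1⊕0⊕1⊕1⊕1⊕0⊕1⊕1⊕0⊕1⊕1⊕0⊕0⊕1⊕0⊕1⊕0⊕0⊕1⊕0⊕0⊕1⊕1⊕0⊕1⊕0 = 0
Overall=0, syndrome position=19 → double-bit error detected (uncorrectable).

double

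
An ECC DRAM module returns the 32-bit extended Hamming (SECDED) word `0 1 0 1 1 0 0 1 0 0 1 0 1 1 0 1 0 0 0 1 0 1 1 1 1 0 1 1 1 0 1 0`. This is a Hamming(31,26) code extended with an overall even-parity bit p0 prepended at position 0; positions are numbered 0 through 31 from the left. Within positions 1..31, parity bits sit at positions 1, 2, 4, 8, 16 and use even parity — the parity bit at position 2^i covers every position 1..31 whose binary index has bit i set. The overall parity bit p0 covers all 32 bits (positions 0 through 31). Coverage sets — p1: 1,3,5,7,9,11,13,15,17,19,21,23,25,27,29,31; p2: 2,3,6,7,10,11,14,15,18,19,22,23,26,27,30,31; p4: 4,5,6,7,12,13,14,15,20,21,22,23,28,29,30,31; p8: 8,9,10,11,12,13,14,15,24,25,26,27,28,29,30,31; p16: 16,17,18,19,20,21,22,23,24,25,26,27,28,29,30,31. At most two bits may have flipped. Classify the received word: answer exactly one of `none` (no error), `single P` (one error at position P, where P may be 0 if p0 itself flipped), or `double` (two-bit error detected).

single 25

s1: b1⊕b3⊕b5⊕b7⊕b9⊕b11⊕b13⊕b15⊕b17⊕b19⊕b21⊕b23⊕b25⊕b27⊕b29⊕b31 = 1⊕1⊕0⊕1⊕0⊕0⊕1⊕1⊕0⊕1⊕1⊕1⊕0⊕1⊕0⊕0 = 1
s2: b2⊕b3⊕b6⊕b7⊕b10⊕b11⊕b14⊕b15⊕b18⊕b19⊕b22⊕b23⊕b26⊕b27⊕b30⊕b31 = 0⊕1⊕0⊕1⊕1⊕0⊕0⊕1⊕0⊕1⊕1⊕1⊕1⊕1⊕1⊕0 = 0
s4: b4⊕b5⊕b6⊕b7⊕b12⊕b13⊕b14⊕b15⊕b20⊕b21⊕b22⊕b23⊕b28⊕b29⊕b30⊕b31 = 1⊕0⊕0⊕1⊕1⊕1⊕0⊕1⊕0⊕1⊕1⊕1⊕1⊕0⊕1⊕0 = 0
s8: b8⊕b9⊕b10⊕b11⊕b12⊕b13⊕b14⊕b15⊕b24⊕b25⊕b26⊕b27⊕b28⊕b29⊕b30⊕b31 = 0⊕0⊕1⊕0⊕1⊕1⊕0⊕1⊕1⊕0⊕1⊕1⊕1⊕0⊕1⊕0 = 1
s16: b16⊕b17⊕b18⊕b19⊕b20⊕b21⊕b22⊕b23⊕b24⊕b25⊕b26⊕b27⊕b28⊕b29⊕b30⊕b31 = 0⊕0⊕0⊕1⊕0⊕1⊕1⊕1⊕1⊕0⊕1⊕1⊕1⊕0⊕1⊕0 = 1
Syndrome (s16...s1) = 11001 → position 25.
Overall parity (XOR of all 32 bits, including p0): 0⊕1⊕0⊕1⊕1⊕0⊕0⊕1⊕0⊕0⊕1⊕0⊕1⊕1⊕0⊕1⊕0⊕0⊕0⊕1⊕0⊕1⊕1⊕1⊕1⊕0⊕1⊕1⊕1⊕0⊕1⊕0 = 1
Overall=1, syndrome position=25 → single-bit error at position 25.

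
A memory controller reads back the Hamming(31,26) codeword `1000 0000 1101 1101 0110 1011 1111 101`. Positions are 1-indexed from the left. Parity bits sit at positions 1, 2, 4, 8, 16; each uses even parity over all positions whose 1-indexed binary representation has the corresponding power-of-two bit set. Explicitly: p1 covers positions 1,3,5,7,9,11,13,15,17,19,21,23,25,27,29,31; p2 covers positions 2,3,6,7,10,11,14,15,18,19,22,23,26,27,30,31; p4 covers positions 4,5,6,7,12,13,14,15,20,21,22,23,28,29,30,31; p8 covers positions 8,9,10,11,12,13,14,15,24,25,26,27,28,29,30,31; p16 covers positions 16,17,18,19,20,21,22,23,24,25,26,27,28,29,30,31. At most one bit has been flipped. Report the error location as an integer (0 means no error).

s1: b1⊕b3⊕b5⊕b7⊕b9⊕b11⊕b13⊕b15⊕b17⊕b19⊕b21⊕b23⊕b25⊕b27⊕b29⊕b31 = 1⊕0⊕0⊕0⊕1⊕0⊕1⊕0⊕0⊕1⊕1⊕1⊕1⊕1⊕1⊕1 = 0
s2: b2⊕b3⊕b6⊕b7⊕b10⊕b11⊕b14⊕b15⊕b18⊕b19⊕b22⊕b23⊕b26⊕b27⊕b30⊕b31 = 0⊕0⊕0⊕0⊕1⊕0⊕1⊕0⊕1⊕1⊕0⊕1⊕1⊕1⊕0⊕1 = 0
s4: b4⊕b5⊕b6⊕b7⊕b12⊕b13⊕b14⊕b15⊕b20⊕b21⊕b22⊕b23⊕b28⊕b29⊕b30⊕b31 = 0⊕0⊕0⊕0⊕1⊕1⊕1⊕0⊕0⊕1⊕0⊕1⊕1⊕1⊕0⊕1 = 0
s8: b8⊕b9⊕b10⊕b11⊕b12⊕b13⊕b14⊕b15⊕b24⊕b25⊕b26⊕b27⊕b28⊕b29⊕b30⊕b31 = 0⊕1⊕1⊕0⊕1⊕1⊕1⊕0⊕1⊕1⊕1⊕1⊕1⊕1⊕0⊕1 = 0
s16: b16⊕b17⊕b18⊕b19⊕b20⊕b21⊕b22⊕b23⊕b24⊕b25⊕b26⊕b27⊕b28⊕b29⊕b30⊕b31 = 1⊕0⊕1⊕1⊕0⊕1⊕0⊕1⊕1⊕1⊕1⊕1⊕1⊕1⊕0⊕1 = 0
Syndrome (s16...s1) = 00000 → position 0 (no error).

0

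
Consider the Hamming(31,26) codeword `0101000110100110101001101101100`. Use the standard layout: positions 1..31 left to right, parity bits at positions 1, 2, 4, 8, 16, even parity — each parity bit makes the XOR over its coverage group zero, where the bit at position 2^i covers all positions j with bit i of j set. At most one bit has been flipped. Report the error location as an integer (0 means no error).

s1: b1⊕b3⊕b5⊕b7⊕b9⊕b11⊕b13⊕b15⊕b17⊕b19⊕b21⊕b23⊕b25⊕b27⊕b29⊕b31 = 0⊕0⊕0⊕0⊕1⊕1⊕0⊕1⊕1⊕1⊕0⊕1⊕1⊕0⊕1⊕0 = 0
s2: b2⊕b3⊕b6⊕b7⊕b10⊕b11⊕b14⊕b15⊕b18⊕b19⊕b22⊕b23⊕b26⊕b27⊕b30⊕b31 = 1⊕0⊕0⊕0⊕0⊕1⊕1⊕1⊕0⊕1⊕1⊕1⊕1⊕0⊕0⊕0 = 0
s4: b4⊕b5⊕b6⊕b7⊕b12⊕b13⊕b14⊕b15⊕b20⊕b21⊕b22⊕b23⊕b28⊕b29⊕b30⊕b31 = 1⊕0⊕0⊕0⊕0⊕0⊕1⊕1⊕0⊕0⊕1⊕1⊕1⊕1⊕0⊕0 = 1
s8: b8⊕b9⊕b10⊕b11⊕b12⊕b13⊕b14⊕b15⊕b24⊕b25⊕b26⊕b27⊕b28⊕b29⊕b30⊕b31 = 1⊕1⊕0⊕1⊕0⊕0⊕1⊕1⊕0⊕1⊕1⊕0⊕1⊕1⊕0⊕0 = 1
s16: b16⊕b17⊕b18⊕b19⊕b20⊕b21⊕b22⊕b23⊕b24⊕b25⊕b26⊕b27⊕b28⊕b29⊕b30⊕b31 = 0⊕1⊕0⊕1⊕0⊕0⊕1⊕1⊕0⊕1⊕1⊕0⊕1⊕1⊕0⊕0 = 0
Syndrome (s16...s1) = 01100 → position 12.

12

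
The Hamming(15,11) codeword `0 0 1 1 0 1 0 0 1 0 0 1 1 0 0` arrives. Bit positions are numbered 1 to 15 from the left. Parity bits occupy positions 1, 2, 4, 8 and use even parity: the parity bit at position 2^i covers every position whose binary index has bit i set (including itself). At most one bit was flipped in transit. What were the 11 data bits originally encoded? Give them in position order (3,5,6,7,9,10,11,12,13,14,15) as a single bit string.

s1: b1⊕b3⊕b5⊕b7⊕b9⊕b11⊕b13⊕b15 = 0⊕1⊕0⊕0⊕1⊕0⊕1⊕0 = 1
s2: b2⊕b3⊕b6⊕b7⊕b10⊕b11⊕b14⊕b15 = 0⊕1⊕1⊕0⊕0⊕0⊕0⊕0 = 0
s4: b4⊕b5⊕b6⊕b7⊕b12⊕b13⊕b14⊕b15 = 1⊕0⊕1⊕0⊕1⊕1⊕0⊕0 = 0
s8: b8⊕b9⊕b10⊕b11⊕b12⊕b13⊕b14⊕b15 = 0⊕1⊕0⊕0⊕1⊕1⊕0⊕0 = 1
Syndrome (s8...s1) = 1001 → position 9.
Flip bit 9: corrected codeword = 001101000001100
Data bits at positions 3,5,6,7,9,10,11,12,13,14,15: 10100001100

10100001100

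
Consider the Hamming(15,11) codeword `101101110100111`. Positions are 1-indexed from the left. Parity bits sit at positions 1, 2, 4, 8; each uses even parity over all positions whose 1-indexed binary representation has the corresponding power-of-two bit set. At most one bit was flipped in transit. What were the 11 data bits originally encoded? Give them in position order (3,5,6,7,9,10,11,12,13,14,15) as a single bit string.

10111100111

s1: b1⊕b3⊕b5⊕b7⊕b9⊕b11⊕b13⊕b15 = 1⊕1⊕0⊕1⊕0⊕0⊕1⊕1 = 1
s2: b2⊕b3⊕b6⊕b7⊕b10⊕b11⊕b14⊕b15 = 0⊕1⊕1⊕1⊕1⊕0⊕1⊕1 = 0
s4: b4⊕b5⊕b6⊕b7⊕b12⊕b13⊕b14⊕b15 = 1⊕0⊕1⊕1⊕0⊕1⊕1⊕1 = 0
s8: b8⊕b9⊕b10⊕b11⊕b12⊕b13⊕b14⊕b15 = 1⊕0⊕1⊕0⊕0⊕1⊕1⊕1 = 1
Syndrome (s8...s1) = 1001 → position 9.
Flip bit 9: corrected codeword = 101101111100111
Data bits at positions 3,5,6,7,9,10,11,12,13,14,15: 10111100111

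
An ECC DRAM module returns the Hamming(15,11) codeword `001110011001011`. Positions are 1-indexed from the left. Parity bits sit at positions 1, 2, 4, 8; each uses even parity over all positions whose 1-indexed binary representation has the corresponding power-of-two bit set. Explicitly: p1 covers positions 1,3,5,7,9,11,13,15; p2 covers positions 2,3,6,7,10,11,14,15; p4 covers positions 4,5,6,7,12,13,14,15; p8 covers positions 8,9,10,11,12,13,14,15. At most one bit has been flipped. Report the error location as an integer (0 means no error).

s1: b1⊕b3⊕b5⊕b7⊕b9⊕b11⊕b13⊕b15 = 0⊕1⊕1⊕0⊕1⊕0⊕0⊕1 = 0
s2: b2⊕b3⊕b6⊕b7⊕b10⊕b11⊕b14⊕b15 = 0⊕1⊕0⊕0⊕0⊕0⊕1⊕1 = 1
s4: b4⊕b5⊕b6⊕b7⊕b12⊕b13⊕b14⊕b15 = 1⊕1⊕0⊕0⊕1⊕0⊕1⊕1 = 1
s8: b8⊕b9⊕b10⊕b11⊕b12⊕b13⊕b14⊕b15 = 1⊕1⊕0⊕0⊕1⊕0⊕1⊕1 = 1
Syndrome (s8...s1) = 1110 → position 14.

14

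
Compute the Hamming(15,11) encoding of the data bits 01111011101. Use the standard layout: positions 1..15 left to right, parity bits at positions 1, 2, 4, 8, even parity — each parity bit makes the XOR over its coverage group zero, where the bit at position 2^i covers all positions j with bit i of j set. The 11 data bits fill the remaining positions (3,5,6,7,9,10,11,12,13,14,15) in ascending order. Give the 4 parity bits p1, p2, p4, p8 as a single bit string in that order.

Place data bits at non-power-of-two positions: b3=0, b5=1, b6=1, b7=1, b9=1, b10=0, b11=1, b12=1, b13=1, b14=0, b15=1.
p1 = XOR of data positions {3,5,7,9,11,13,15} = 0⊕1⊕1⊕1⊕1⊕1⊕1 = 0
p2 = XOR of data positions {3,6,7,10,11,14,15} = 0⊕1⊕1⊕0⊕1⊕0⊕1 = 0
p4 = XOR of data positions {5,6,7,12,13,14,15} = 1⊕1⊕1⊕1⊕1⊕0⊕1 = 0
p8 = XOR of data positions {9,10,11,12,13,14,15} = 1⊕0⊕1⊕1⊕1⊕0⊕1 = 1
Parity bits p1,p2,p4,p8 = 0001

0001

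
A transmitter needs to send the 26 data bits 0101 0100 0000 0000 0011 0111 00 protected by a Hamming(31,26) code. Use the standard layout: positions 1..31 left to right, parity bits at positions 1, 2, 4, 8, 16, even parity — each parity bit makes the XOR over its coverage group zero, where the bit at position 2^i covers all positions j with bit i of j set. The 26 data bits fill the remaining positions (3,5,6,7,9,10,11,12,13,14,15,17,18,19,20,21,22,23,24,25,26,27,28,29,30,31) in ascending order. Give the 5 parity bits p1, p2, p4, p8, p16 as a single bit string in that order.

Place data bits at non-power-of-two positions: b3=0, b5=1, b6=0, b7=1, b9=0, b10=1, b11=0, b12=0, b13=0, b14=0, b15=0, b17=0, b18=0, b19=0, b20=0, b21=0, b22=0, b23=0, b24=1, b25=1, b26=0, b27=1, b28=1, b29=1, b30=0, b31=0.
p1 = XOR of data positions {3,5,7,9,11,13,15,17,19,21,23,25,27,29,31} = 0⊕1⊕1⊕0⊕0⊕0⊕0⊕0⊕0⊕0⊕0⊕1⊕1⊕1⊕0 = 1
p2 = XOR of data positions {3,6,7,10,11,14,15,18,19,22,23,26,27,30,31} = 0⊕0⊕1⊕1⊕0⊕0⊕0⊕0⊕0⊕0⊕0⊕0⊕1⊕0⊕0 = 1
p4 = XOR of data positions {5,6,7,12,13,14,15,20,21,22,23,28,29,30,31} = 1⊕0⊕1⊕0⊕0⊕0⊕0⊕0⊕0⊕0⊕0⊕1⊕1⊕0⊕0 = 0
p8 = XOR of data positions {9,10,11,12,13,14,15,24,25,26,27,28,29,30,31} = 0⊕1⊕0⊕0⊕0⊕0⊕0⊕1⊕1⊕0⊕1⊕1⊕1⊕0⊕0 = 0
p16 = XOR of data positions {17,18,19,20,21,22,23,24,25,26,27,28,29,30,31} = 0⊕0⊕0⊕0⊕0⊕0⊕0⊕1⊕1⊕0⊕1⊕1⊕1⊕0⊕0 = 1
Parity bits p1,p2,p4,p8,p16 = 11001

11001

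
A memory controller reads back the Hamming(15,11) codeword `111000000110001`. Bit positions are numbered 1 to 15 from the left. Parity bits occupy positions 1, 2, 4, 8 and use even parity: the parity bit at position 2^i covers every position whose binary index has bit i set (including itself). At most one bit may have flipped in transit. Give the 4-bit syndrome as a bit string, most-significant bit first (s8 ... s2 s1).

s1: b1⊕b3⊕b5⊕b7⊕b9⊕b11⊕b13⊕b15 = 1⊕1⊕0⊕0⊕0⊕1⊕0⊕1 = 0
s2: b2⊕b3⊕b6⊕b7⊕b10⊕b11⊕b14⊕b15 = 1⊕1⊕0⊕0⊕1⊕1⊕0⊕1 = 1
s4: b4⊕b5⊕b6⊕b7⊕b12⊕b13⊕b14⊕b15 = 0⊕0⊕0⊕0⊕0⊕0⊕0⊕1 = 1
s8: b8⊕b9⊕b10⊕b11⊕b12⊕b13⊕b14⊕b15 = 0⊕0⊕1⊕1⊕0⊕0⊕0⊕1 = 1
Syndrome (s8...s1) = 1110 → position 14.

1110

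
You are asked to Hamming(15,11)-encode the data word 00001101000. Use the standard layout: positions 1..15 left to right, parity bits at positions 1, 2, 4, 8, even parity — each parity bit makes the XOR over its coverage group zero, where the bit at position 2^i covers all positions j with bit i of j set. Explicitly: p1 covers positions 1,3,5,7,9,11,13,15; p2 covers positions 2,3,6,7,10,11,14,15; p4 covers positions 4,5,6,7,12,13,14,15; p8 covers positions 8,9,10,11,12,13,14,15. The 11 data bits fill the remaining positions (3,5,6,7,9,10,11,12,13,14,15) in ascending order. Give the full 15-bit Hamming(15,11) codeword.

110100011101000

Place data bits at non-power-of-two positions: b3=0, b5=0, b6=0, b7=0, b9=1, b10=1, b11=0, b12=1, b13=0, b14=0, b15=0.
p1 = XOR of data positions {3,5,7,9,11,13,15} = 0⊕0⊕0⊕1⊕0⊕0⊕0 = 1
p2 = XOR of data positions {3,6,7,10,11,14,15} = 0⊕0⊕0⊕1⊕0⊕0⊕0 = 1
p4 = XOR of data positions {5,6,7,12,13,14,15} = 0⊕0⊕0⊕1⊕0⊕0⊕0 = 1
p8 = XOR of data positions {9,10,11,12,13,14,15} = 1⊕1⊕0⊕1⊕0⊕0⊕0 = 1
Codeword b1..b15 = 110100011101000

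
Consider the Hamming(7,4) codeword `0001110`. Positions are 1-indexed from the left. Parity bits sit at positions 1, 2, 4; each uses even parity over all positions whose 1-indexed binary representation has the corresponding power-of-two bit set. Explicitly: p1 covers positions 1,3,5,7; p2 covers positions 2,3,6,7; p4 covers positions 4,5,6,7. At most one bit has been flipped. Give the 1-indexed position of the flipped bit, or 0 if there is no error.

s1: b1⊕b3⊕b5⊕b7 = 0⊕0⊕1⊕0 = 1
s2: b2⊕b3⊕b6⊕b7 = 0⊕0⊕1⊕0 = 1
s4: b4⊕b5⊕b6⊕b7 = 1⊕1⊕1⊕0 = 1
Syndrome (s4...s1) = 111 → position 7.

7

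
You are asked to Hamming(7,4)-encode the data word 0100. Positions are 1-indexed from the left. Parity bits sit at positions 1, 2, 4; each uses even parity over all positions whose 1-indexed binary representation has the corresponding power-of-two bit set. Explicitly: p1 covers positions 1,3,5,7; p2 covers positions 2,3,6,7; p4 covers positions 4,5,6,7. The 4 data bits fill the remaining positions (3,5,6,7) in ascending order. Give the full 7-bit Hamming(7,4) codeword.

1001100

Place data bits at non-power-of-two positions: b3=0, b5=1, b6=0, b7=0.
p1 = XOR of data positions {3,5,7} = 0⊕1⊕0 = 1
p2 = XOR of data positions {3,6,7} = 0⊕0⊕0 = 0
p4 = XOR of data positions {5,6,7} = 1⊕0⊕0 = 1
Codeword b1..b7 = 1001100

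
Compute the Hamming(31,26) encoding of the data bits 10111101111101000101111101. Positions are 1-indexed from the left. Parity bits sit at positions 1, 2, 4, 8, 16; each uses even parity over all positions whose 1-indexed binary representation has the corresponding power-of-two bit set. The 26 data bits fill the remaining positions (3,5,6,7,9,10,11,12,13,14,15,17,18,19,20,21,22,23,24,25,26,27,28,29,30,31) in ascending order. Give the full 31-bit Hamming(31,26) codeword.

Place data bits at non-power-of-two positions: b3=1, b5=0, b6=1, b7=1, b9=1, b10=1, b11=0, b12=1, b13=1, b14=1, b15=1, b17=1, b18=0, b19=1, b20=0, b21=0, b22=0, b23=1, b24=0, b25=1, b26=1, b27=1, b28=1, b29=1, b30=0, b31=1.
p1 = XOR of data positions {3,5,7,9,11,13,15,17,19,21,23,25,27,29,31} = 1⊕0⊕1⊕1⊕0⊕1⊕1⊕1⊕1⊕0⊕1⊕1⊕1⊕1⊕1 = 0
p2 = XOR of data positions {3,6,7,10,11,14,15,18,19,22,23,26,27,30,31} = 1⊕1⊕1⊕1⊕0⊕1⊕1⊕0⊕1⊕0⊕1⊕1⊕1⊕0⊕1 = 1
p4 = XOR of data positions {5,6,7,12,13,14,15,20,21,22,23,28,29,30,31} = 0⊕1⊕1⊕1⊕1⊕1⊕1⊕0⊕0⊕0⊕1⊕1⊕1⊕0⊕1 = 0
p8 = XOR of data positions {9,10,11,12,13,14,15,24,25,26,27,28,29,30,31} = 1⊕1⊕0⊕1⊕1⊕1⊕1⊕0⊕1⊕1⊕1⊕1⊕1⊕0⊕1 = 0
p16 = XOR of data positions {17,18,19,20,21,22,23,24,25,26,27,28,29,30,31} = 1⊕0⊕1⊕0⊕0⊕0⊕1⊕0⊕1⊕1⊕1⊕1⊕1⊕0⊕1 = 1
Codeword b1..b31 = 0110011011011111101000101111101

0110011011011111101000101111101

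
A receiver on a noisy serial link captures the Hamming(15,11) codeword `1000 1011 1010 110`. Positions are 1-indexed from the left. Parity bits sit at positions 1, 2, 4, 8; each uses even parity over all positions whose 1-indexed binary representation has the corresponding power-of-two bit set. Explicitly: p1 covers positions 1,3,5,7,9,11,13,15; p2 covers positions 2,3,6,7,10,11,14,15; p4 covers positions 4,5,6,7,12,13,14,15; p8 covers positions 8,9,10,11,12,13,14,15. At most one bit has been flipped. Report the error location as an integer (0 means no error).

10

s1: b1⊕b3⊕b5⊕b7⊕b9⊕b11⊕b13⊕b15 = 1⊕0⊕1⊕1⊕1⊕1⊕1⊕0 = 0
s2: b2⊕b3⊕b6⊕b7⊕b10⊕b11⊕b14⊕b15 = 0⊕0⊕0⊕1⊕0⊕1⊕1⊕0 = 1
s4: b4⊕b5⊕b6⊕b7⊕b12⊕b13⊕b14⊕b15 = 0⊕1⊕0⊕1⊕0⊕1⊕1⊕0 = 0
s8: b8⊕b9⊕b10⊕b11⊕b12⊕b13⊕b14⊕b15 = 1⊕1⊕0⊕1⊕0⊕1⊕1⊕0 = 1
Syndrome (s8...s1) = 1010 → position 10.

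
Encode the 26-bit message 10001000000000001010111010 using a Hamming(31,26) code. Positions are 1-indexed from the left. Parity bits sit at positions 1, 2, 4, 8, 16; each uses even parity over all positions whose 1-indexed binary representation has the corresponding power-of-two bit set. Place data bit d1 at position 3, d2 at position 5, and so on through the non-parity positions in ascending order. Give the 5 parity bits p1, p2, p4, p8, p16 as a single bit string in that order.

11100

Place data bits at non-power-of-two positions: b3=1, b5=0, b6=0, b7=0, b9=1, b10=0, b11=0, b12=0, b13=0, b14=0, b15=0, b17=0, b18=0, b19=0, b20=0, b21=0, b22=1, b23=0, b24=1, b25=0, b26=1, b27=1, b28=1, b29=0, b30=1, b31=0.
p1 = XOR of data positions {3,5,7,9,11,13,15,17,19,21,23,25,27,29,31} = 1⊕0⊕0⊕1⊕0⊕0⊕0⊕0⊕0⊕0⊕0⊕0⊕1⊕0⊕0 = 1
p2 = XOR of data positions {3,6,7,10,11,14,15,18,19,22,23,26,27,30,31} = 1⊕0⊕0⊕0⊕0⊕0⊕0⊕0⊕0⊕1⊕0⊕1⊕1⊕1⊕0 = 1
p4 = XOR of data positions {5,6,7,12,13,14,15,20,21,22,23,28,29,30,31} = 0⊕0⊕0⊕0⊕0⊕0⊕0⊕0⊕0⊕1⊕0⊕1⊕0⊕1⊕0 = 1
p8 = XOR of data positions {9,10,11,12,13,14,15,24,25,26,27,28,29,30,31} = 1⊕0⊕0⊕0⊕0⊕0⊕0⊕1⊕0⊕1⊕1⊕1⊕0⊕1⊕0 = 0
p16 = XOR of data positions {17,18,19,20,21,22,23,24,25,26,27,28,29,30,31} = 0⊕0⊕0⊕0⊕0⊕1⊕0⊕1⊕0⊕1⊕1⊕1⊕0⊕1⊕0 = 0
Parity bits p1,p2,p4,p8,p16 = 11100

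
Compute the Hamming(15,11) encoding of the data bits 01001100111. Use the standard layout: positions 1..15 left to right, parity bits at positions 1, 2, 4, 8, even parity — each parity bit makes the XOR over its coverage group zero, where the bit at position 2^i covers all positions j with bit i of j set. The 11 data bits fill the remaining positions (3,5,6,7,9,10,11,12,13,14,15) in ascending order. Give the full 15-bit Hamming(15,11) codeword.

Place data bits at non-power-of-two positions: b3=0, b5=1, b6=0, b7=0, b9=1, b10=1, b11=0, b12=0, b13=1, b14=1, b15=1.
p1 = XOR of data positions {3,5,7,9,11,13,15} = 0⊕1⊕0⊕1⊕0⊕1⊕1 = 0
p2 = XOR of data positions {3,6,7,10,11,14,15} = 0⊕0⊕0⊕1⊕0⊕1⊕1 = 1
p4 = XOR of data positions {5,6,7,12,13,14,15} = 1⊕0⊕0⊕0⊕1⊕1⊕1 = 0
p8 = XOR of data positions {9,10,11,12,13,14,15} = 1⊕1⊕0⊕0⊕1⊕1⊕1 = 1
Codeword b1..b15 = 010010011100111

010010011100111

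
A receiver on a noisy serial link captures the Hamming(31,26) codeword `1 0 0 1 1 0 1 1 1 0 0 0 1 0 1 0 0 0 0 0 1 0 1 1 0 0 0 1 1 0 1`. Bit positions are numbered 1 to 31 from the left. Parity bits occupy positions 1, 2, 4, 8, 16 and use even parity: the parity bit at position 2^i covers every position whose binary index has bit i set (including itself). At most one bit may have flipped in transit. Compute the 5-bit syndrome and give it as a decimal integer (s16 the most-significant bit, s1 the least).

s1: b1⊕b3⊕b5⊕b7⊕b9⊕b11⊕b13⊕b15⊕b17⊕b19⊕b21⊕b23⊕b25⊕b27⊕b29⊕b31 = 1⊕0⊕1⊕1⊕1⊕0⊕1⊕1⊕0⊕0⊕1⊕1⊕0⊕0⊕1⊕1 = 0
s2: b2⊕b3⊕b6⊕b7⊕b10⊕b11⊕b14⊕b15⊕b18⊕b19⊕b22⊕b23⊕b26⊕b27⊕b30⊕b31 = 0⊕0⊕0⊕1⊕0⊕0⊕0⊕1⊕0⊕0⊕0⊕1⊕0⊕0⊕0⊕1 = 0
s4: b4⊕b5⊕b6⊕b7⊕b12⊕b13⊕b14⊕b15⊕b20⊕b21⊕b22⊕b23⊕b28⊕b29⊕b30⊕b31 = 1⊕1⊕0⊕1⊕0⊕1⊕0⊕1⊕0⊕1⊕0⊕1⊕1⊕1⊕0⊕1 = 0
s8: b8⊕b9⊕b10⊕b11⊕b12⊕b13⊕b14⊕b15⊕b24⊕b25⊕b26⊕b27⊕b28⊕b29⊕b30⊕b31 = 1⊕1⊕0⊕0⊕0⊕1⊕0⊕1⊕1⊕0⊕0⊕0⊕1⊕1⊕0⊕1 = 0
s16: b16⊕b17⊕b18⊕b19⊕b20⊕b21⊕b22⊕b23⊕b24⊕b25⊕b26⊕b27⊕b28⊕b29⊕b30⊕b31 = 0⊕0⊕0⊕0⊕0⊕1⊕0⊕1⊕1⊕0⊕0⊕0⊕1⊕1⊕0⊕1 = 0
Syndrome (s16...s1) = 00000 → position 0 (no error).

0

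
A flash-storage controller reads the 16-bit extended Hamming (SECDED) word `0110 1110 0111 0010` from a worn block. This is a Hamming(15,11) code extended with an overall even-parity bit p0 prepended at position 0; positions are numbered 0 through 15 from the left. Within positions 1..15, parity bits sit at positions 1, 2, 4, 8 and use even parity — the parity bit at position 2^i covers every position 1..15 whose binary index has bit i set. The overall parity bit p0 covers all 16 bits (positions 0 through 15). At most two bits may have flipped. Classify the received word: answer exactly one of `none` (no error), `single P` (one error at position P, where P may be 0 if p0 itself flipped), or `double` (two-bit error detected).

single 2

s1: b1⊕b3⊕b5⊕b7⊕b9⊕b11⊕b13⊕b15 = 1⊕0⊕1⊕0⊕1⊕1⊕0⊕0 = 0
s2: b2⊕b3⊕b6⊕b7⊕b10⊕b11⊕b14⊕b15 = 1⊕0⊕1⊕0⊕1⊕1⊕1⊕0 = 1
s4: b4⊕b5⊕b6⊕b7⊕b12⊕b13⊕b14⊕b15 = 1⊕1⊕1⊕0⊕0⊕0⊕1⊕0 = 0
s8: b8⊕b9⊕b10⊕b11⊕b12⊕b13⊕b14⊕b15 = 0⊕1⊕1⊕1⊕0⊕0⊕1⊕0 = 0
Syndrome (s8...s1) = 0010 → position 2.
Overall parity (XOR of all 16 bits, including p0): 0⊕1⊕1⊕0⊕1⊕1⊕1⊕0⊕0⊕1⊕1⊕1⊕0⊕0⊕1⊕0 = 1
Overall=1, syndrome position=2 → single-bit error at position 2.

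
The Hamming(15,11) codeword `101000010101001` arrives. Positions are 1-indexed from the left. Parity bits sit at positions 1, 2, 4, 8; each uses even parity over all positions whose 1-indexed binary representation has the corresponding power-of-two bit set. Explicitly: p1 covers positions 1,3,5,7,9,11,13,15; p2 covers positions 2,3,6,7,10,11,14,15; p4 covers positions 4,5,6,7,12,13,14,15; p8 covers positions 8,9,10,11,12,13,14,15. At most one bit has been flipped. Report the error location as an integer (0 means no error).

s1: b1⊕b3⊕b5⊕b7⊕b9⊕b11⊕b13⊕b15 = 1⊕1⊕0⊕0⊕0⊕0⊕0⊕1 = 1
s2: b2⊕b3⊕b6⊕b7⊕b10⊕b11⊕b14⊕b15 = 0⊕1⊕0⊕0⊕1⊕0⊕0⊕1 = 1
s4: b4⊕b5⊕b6⊕b7⊕b12⊕b13⊕b14⊕b15 = 0⊕0⊕0⊕0⊕1⊕0⊕0⊕1 = 0
s8: b8⊕b9⊕b10⊕b11⊕b12⊕b13⊕b14⊕b15 = 1⊕0⊕1⊕0⊕1⊕0⊕0⊕1 = 0
Syndrome (s8...s1) = 0011 → position 3.

3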